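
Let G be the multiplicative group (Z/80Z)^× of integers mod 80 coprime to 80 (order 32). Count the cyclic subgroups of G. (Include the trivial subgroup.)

20

Each element a generates a cyclic subgroup ⟨a⟩; distinct elements may generate the same one (a cyclic group of order d has φ(d) generators).
Cyclic subgroups by order — order 1: 1; order 2: 7; order 4: 12.
Total: 20.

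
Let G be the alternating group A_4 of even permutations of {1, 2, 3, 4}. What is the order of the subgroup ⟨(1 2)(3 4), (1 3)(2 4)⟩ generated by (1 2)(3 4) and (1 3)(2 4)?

4

|⟨(1 2)(3 4)⟩| = 2 and |⟨(1 3)(2 4)⟩| = 2, so |H| is a multiple of lcm(2, 2) = 2 and divides |G| = 12.
Closing under the operation: H = {e, (1 2)(3 4), (1 3)(2 4), (1 4)(2 3)}, so |H| = 4.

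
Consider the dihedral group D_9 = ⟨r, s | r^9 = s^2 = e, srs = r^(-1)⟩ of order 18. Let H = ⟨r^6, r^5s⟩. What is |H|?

6

|⟨r^6⟩| = 3 and |⟨r^5s⟩| = 2, so |H| is a multiple of lcm(3, 2) = 6 and divides |G| = 18.
Closing under the operation: H = {e, r^3, r^6, r^2s, r^5s, r^8s}, so |H| = 6.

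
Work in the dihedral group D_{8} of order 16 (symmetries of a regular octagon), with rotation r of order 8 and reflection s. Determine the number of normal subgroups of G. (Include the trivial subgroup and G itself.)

G has 19 subgroups. Checking conjugation-invariance by order — order 1: 1/1 normal; order 2: 1/9 normal; order 4: 1/5 normal; order 8: 3/3 normal; order 16: 1/1 normal.
Total normal subgroups: 7.

7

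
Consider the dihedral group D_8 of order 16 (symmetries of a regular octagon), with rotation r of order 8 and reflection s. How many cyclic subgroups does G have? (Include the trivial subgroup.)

Each element a generates a cyclic subgroup ⟨a⟩; distinct elements may generate the same one (a cyclic group of order d has φ(d) generators).
Cyclic subgroups by order — order 1: 1; order 2: 9; order 4: 1; order 8: 1.
Total: 12.

12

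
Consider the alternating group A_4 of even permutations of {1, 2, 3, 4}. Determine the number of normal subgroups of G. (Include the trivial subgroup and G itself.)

G has 10 subgroups. Checking conjugation-invariance by order — order 1: 1/1 normal; order 2: 0/3 normal; order 3: 0/4 normal; order 4: 1/1 normal; order 12: 1/1 normal.
Total normal subgroups: 3.

3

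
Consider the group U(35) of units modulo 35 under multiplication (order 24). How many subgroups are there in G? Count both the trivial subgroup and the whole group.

16

|G| = 24, so by Lagrange every subgroup order divides 24. Divisors: 1, 2, 3, 4, 6, 8, 12, 24.
Subgroups by order — order 1: 1; order 2: 3; order 3: 1; order 4: 3; order 6: 3; order 8: 1; order 12: 3; order 24: 1.
Total: 1 + 3 + 1 + 3 + 3 + 1 + 3 + 1 = 16.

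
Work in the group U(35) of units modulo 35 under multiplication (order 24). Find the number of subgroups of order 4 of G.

|G| = 24 and 4 | 24, so subgroups of order 4 are possible by Lagrange.
The subgroups of order 4 are: {1, 13, 27, 29}; {1, 8, 22, 29}; {1, 6, 29, 34}.
So G has 3 subgroups of order 4.

3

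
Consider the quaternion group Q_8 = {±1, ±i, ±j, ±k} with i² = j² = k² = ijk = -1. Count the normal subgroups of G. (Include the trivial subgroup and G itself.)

G has 6 subgroups. Checking conjugation-invariance by order — order 1: 1/1 normal; order 2: 1/1 normal; order 4: 3/3 normal; order 8: 1/1 normal.
Total normal subgroups: 6.

6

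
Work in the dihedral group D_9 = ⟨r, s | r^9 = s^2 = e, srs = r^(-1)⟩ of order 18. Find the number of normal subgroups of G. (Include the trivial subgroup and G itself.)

4

G has 16 subgroups. Checking conjugation-invariance by order — order 1: 1/1 normal; order 2: 0/9 normal; order 3: 1/1 normal; order 6: 0/3 normal; order 9: 1/1 normal; order 18: 1/1 normal.
Total normal subgroups: 4.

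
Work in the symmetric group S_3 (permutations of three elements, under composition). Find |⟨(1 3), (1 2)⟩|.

6

|⟨(1 3)⟩| = 2 and |⟨(1 2)⟩| = 2, so |H| is a multiple of lcm(2, 2) = 2 and divides |G| = 6.
Closing {(1 3), (1 2)} under the group operation gives all of G, so |H| = 6.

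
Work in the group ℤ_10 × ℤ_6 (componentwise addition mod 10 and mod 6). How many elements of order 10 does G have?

12

An element (a,b) has order lcm(ord(a), ord(b)); count pairs with lcm equal to 10.
Enumerating gives 12 such elements.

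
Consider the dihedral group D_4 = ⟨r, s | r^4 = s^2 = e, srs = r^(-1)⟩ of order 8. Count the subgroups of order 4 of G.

3

|G| = 8 and 4 | 8, so subgroups of order 4 are possible by Lagrange.
The subgroups of order 4 are: {e, r, r^2, r^3}; {e, r^2, s, r^2s}; {e, r^2, rs, r^3s}.
So G has 3 subgroups of order 4.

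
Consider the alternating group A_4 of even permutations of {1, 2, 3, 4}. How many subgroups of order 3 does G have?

|G| = 12 and 3 | 12, so subgroups of order 3 are possible by Lagrange.
The subgroups of order 3 are: {e, (1 2 3), (1 3 2)}; {e, (1 2 4), (1 4 2)}; {e, (1 3 4), (1 4 3)}; {e, (2 3 4), (2 4 3)}.
So G has 4 subgroups of order 3.

4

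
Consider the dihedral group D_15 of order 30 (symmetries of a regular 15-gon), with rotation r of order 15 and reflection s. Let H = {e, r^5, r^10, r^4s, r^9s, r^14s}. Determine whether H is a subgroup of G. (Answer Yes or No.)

Yes

|H| = 6 divides |G| = 30, consistent with Lagrange.
H contains the identity, every element's inverse is in H, and H is closed under ·: it is a subgroup.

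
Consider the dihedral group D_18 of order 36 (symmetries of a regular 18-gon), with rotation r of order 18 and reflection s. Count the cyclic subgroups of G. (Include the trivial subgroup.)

A cyclic subgroup of order d is generated by each of its φ(d) elements of order d, so the cyclic subgroups of order d number (#elements of order d)/φ(d).
Cyclic subgroups by order — order 1: 1; order 2: 19; order 3: 1; order 6: 1; order 9: 1; order 18: 1.
Total: 24.

24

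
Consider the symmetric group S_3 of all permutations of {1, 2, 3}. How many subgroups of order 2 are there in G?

3

|G| = 6 and 2 | 6, so subgroups of order 2 are possible by Lagrange.
The subgroups of order 2 are: {e, (1 2)}; {e, (1 3)}; {e, (2 3)}.
So G has 3 subgroups of order 2.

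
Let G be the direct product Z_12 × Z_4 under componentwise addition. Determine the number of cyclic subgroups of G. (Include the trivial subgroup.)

Each element a generates a cyclic subgroup ⟨a⟩; distinct elements may generate the same one (a cyclic group of order d has φ(d) generators).
Cyclic subgroups by order — order 1: 1; order 2: 3; order 3: 1; order 4: 6; order 6: 3; order 12: 6.
Total: 20.

20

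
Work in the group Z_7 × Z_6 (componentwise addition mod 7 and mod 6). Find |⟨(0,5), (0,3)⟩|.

|⟨(0,5)⟩| = 6 and |⟨(0,3)⟩| = 2, so |H| is a multiple of lcm(6, 2) = 6 and divides |G| = 42.
Closing under the operation: H = {(0,0), (0,1), (0,2), (0,3), (0,4), (0,5)}, so |H| = 6.

6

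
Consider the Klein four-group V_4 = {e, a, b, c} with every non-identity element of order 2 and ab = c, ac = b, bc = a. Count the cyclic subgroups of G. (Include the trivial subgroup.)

4

Group the elements of G by the cyclic subgroup they generate; each cyclic subgroup of order d accounts for φ(d) elements.
Cyclic subgroups by order — order 1: 1; order 2: 3.
Total: 4.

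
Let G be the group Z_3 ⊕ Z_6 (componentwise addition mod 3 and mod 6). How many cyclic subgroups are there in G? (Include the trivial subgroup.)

Each element a generates a cyclic subgroup ⟨a⟩; distinct elements may generate the same one (a cyclic group of order d has φ(d) generators).
Cyclic subgroups by order — order 1: 1; order 2: 1; order 3: 4; order 6: 4.
Total: 10.

10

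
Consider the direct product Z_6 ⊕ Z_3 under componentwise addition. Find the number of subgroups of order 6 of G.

4

|G| = 18 and 6 | 18, so subgroups of order 6 are possible by Lagrange.
The subgroups of order 6 are: {(0,0), (0,1), (0,2), (3,0), (3,1), (3,2)}; {(0,0), (1,0), (2,0), (3,0), (4,0), (5,0)}; {(0,0), (1,1), (2,2), (3,0), (4,1), (5,2)}; {(0,0), (1,2), (2,1), (3,0), (4,2), (5,1)}.
So G has 4 subgroups of order 6.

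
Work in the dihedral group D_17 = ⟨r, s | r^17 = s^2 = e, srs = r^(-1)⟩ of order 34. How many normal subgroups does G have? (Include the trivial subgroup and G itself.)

3

G has 20 subgroups. Checking conjugation-invariance by order — order 1: 1/1 normal; order 2: 0/17 normal; order 17: 1/1 normal; order 34: 1/1 normal.
Total normal subgroups: 3.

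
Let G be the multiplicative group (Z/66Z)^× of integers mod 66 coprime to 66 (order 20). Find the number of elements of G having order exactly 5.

4

The elements of order 5 are: 25, 31, 37, 49.
That's 4.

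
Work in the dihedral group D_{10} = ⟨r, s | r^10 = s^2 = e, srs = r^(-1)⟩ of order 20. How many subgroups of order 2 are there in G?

11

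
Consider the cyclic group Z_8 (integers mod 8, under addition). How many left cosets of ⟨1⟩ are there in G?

1

|⟨1⟩| = 8 and |G| = 8.
By Lagrange, [G : H] = |G|/|H| = 8/8 = 1.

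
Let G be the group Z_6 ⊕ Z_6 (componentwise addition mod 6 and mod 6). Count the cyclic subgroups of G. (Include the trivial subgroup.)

Group the elements of G by the cyclic subgroup they generate; each cyclic subgroup of order d accounts for φ(d) elements.
Cyclic subgroups by order — order 1: 1; order 2: 3; order 3: 4; order 6: 12.
Total: 20.

20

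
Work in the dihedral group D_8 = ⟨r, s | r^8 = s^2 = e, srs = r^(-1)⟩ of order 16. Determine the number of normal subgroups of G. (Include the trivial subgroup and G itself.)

7

G has 19 subgroups. Checking conjugation-invariance by order — order 1: 1/1 normal; order 2: 1/9 normal; order 4: 1/5 normal; order 8: 3/3 normal; order 16: 1/1 normal.
Total normal subgroups: 7.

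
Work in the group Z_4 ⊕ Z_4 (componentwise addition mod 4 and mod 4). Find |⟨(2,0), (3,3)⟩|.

8

|⟨(2,0)⟩| = 2 and |⟨(3,3)⟩| = 4, so |H| is a multiple of lcm(2, 4) = 4 and divides |G| = 16.
Closing under the operation: H = {(0,0), (0,2), (1,1), (1,3), (2,0), (2,2), (3,1), (3,3)}, so |H| = 8.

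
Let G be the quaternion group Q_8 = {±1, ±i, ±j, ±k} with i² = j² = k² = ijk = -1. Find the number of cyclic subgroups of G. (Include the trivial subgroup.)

A cyclic subgroup of order d is generated by each of its φ(d) elements of order d, so the cyclic subgroups of order d number (#elements of order d)/φ(d).
Cyclic subgroups by order — order 1: 1; order 2: 1; order 4: 3.
Total: 5.

5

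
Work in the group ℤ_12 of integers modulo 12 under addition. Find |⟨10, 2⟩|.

6

|⟨10⟩| = 6 and |⟨2⟩| = 6, so |H| is a multiple of lcm(6, 6) = 6 and divides |G| = 12.
Closing under the operation: H = {0, 2, 4, 6, 8, 10}, so |H| = 6.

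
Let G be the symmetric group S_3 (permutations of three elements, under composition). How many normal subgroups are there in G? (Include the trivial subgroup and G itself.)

G has 6 subgroups. Checking conjugation-invariance by order — order 1: 1/1 normal; order 2: 0/3 normal; order 3: 1/1 normal; order 6: 1/1 normal.
Total normal subgroups: 3.

3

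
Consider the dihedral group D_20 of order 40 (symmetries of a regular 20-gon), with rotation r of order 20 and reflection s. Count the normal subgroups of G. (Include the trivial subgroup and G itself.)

G has 48 subgroups. Checking conjugation-invariance by order — order 1: 1/1 normal; order 2: 1/21 normal; order 4: 1/11 normal; order 5: 1/1 normal; order 8: 0/5 normal; order 10: 1/5 normal; order 20: 3/3 normal; order 40: 1/1 normal.
Total normal subgroups: 9.

9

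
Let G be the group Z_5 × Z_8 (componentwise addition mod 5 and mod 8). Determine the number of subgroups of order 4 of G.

|G| = 40 and 4 | 40, so subgroups of order 4 are possible by Lagrange.
The subgroups of order 4 are: {(0,0), (0,2), (0,4), (0,6)}.
So G has 1 subgroup of order 4.

1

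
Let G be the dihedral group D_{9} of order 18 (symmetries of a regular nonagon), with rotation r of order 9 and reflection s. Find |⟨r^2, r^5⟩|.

|⟨r^2⟩| = 9 and |⟨r^5⟩| = 9, so |H| is a multiple of lcm(9, 9) = 9 and divides |G| = 18.
Closing under the operation: H = {e, r, r^2, r^3, r^4, r^5, r^6, r^7, r^8}, so |H| = 9.

9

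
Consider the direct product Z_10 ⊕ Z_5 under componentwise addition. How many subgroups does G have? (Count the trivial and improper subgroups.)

|G| = 50, so by Lagrange every subgroup order divides 50. Divisors: 1, 2, 5, 10, 25, 50.
Subgroups by order — order 1: 1; order 2: 1; order 5: 6; order 10: 6; order 25: 1; order 50: 1.
Total: 1 + 1 + 6 + 6 + 1 + 1 = 16.

16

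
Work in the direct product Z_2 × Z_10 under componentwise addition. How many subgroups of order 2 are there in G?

3

|G| = 20 and 2 | 20, so subgroups of order 2 are possible by Lagrange.
The subgroups of order 2 are: {(0,0), (0,5)}; {(0,0), (1,0)}; {(0,0), (1,5)}.
So G has 3 subgroups of order 2.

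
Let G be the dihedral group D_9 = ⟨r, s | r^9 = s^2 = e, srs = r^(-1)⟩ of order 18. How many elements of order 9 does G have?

6

The elements of order 9 are: r, r^2, r^4, r^5, r^7, r^8.
That's 6.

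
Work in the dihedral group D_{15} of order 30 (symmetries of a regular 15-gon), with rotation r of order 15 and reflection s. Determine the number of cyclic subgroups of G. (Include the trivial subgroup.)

Each element a generates a cyclic subgroup ⟨a⟩; distinct elements may generate the same one (a cyclic group of order d has φ(d) generators).
Cyclic subgroups by order — order 1: 1; order 2: 15; order 3: 1; order 5: 1; order 15: 1.
Total: 19.

19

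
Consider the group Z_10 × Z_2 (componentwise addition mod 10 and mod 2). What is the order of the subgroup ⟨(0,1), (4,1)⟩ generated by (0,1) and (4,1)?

10

|⟨(0,1)⟩| = 2 and |⟨(4,1)⟩| = 10, so |H| is a multiple of lcm(2, 10) = 10 and divides |G| = 20.
Closing under the operation: H = {(0,0), (0,1), (2,0), (2,1), (4,0), (4,1), (6,0), (6,1), (8,0), (8,1)}, so |H| = 10.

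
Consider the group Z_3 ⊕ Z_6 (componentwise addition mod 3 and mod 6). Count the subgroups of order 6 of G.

4

|G| = 18 and 6 | 18, so subgroups of order 6 are possible by Lagrange.
The subgroups of order 6 are: {(0,0), (0,1), (0,2), (0,3), (0,4), (0,5)}; {(0,0), (0,3), (1,0), (1,3), (2,0), (2,3)}; {(0,0), (0,3), (1,1), (1,4), (2,2), (2,5)}; {(0,0), (0,3), (1,2), (1,5), (2,1), (2,4)}.
So G has 4 subgroups of order 6.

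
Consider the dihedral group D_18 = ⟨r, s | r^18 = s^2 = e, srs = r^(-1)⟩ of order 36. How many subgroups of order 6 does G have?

7

|G| = 36 and 6 | 36, so subgroups of order 6 are possible by Lagrange.
The subgroups of order 6 are: {e, r^6, r^12, r^4s, r^10s, r^16s}; {e, r^6, r^12, r^5s, r^11s, r^17s}; {e, r^6, r^12, s, r^6s, r^12s}; {e, r^6, r^12, rs, r^7s, r^13s}; … (7 in all).
So G has 7 subgroups of order 6.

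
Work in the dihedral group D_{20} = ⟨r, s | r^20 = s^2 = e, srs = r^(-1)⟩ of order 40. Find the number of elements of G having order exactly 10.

The elements of order 10 are: r^2, r^6, r^14, r^18.
That's 4.

4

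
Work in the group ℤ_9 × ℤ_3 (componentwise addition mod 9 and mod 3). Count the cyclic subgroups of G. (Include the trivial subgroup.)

Group the elements of G by the cyclic subgroup they generate; each cyclic subgroup of order d accounts for φ(d) elements.
Cyclic subgroups by order — order 1: 1; order 3: 4; order 9: 3.
Total: 8.

8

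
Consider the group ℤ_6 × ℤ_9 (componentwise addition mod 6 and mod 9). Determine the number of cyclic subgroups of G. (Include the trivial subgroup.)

16

Group the elements of G by the cyclic subgroup they generate; each cyclic subgroup of order d accounts for φ(d) elements.
Cyclic subgroups by order — order 1: 1; order 2: 1; order 3: 4; order 6: 4; order 9: 3; order 18: 3.
Total: 16.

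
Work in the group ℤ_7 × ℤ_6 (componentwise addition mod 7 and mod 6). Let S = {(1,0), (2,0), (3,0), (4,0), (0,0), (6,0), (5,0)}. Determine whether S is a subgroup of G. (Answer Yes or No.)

Yes

|S| = 7 divides |G| = 42, consistent with Lagrange.
S contains the identity, every element's inverse is in S, and S is closed under +: it is a subgroup.
In fact S = ⟨(4,0)⟩.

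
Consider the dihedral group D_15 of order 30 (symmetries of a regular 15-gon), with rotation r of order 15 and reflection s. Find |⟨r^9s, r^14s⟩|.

|⟨r^9s⟩| = 2 and |⟨r^14s⟩| = 2, so |H| is a multiple of lcm(2, 2) = 2 and divides |G| = 30.
Closing under the operation: H = {e, r^5, r^10, r^4s, r^9s, r^14s}, so |H| = 6.

6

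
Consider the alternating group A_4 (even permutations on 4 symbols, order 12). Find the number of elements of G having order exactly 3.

The elements of order 3 are: (2 3 4), (2 4 3), (1 2 3), (1 2 4), (1 3 2), (1 3 4), (1 4 2), (1 4 3).
That's 8.

8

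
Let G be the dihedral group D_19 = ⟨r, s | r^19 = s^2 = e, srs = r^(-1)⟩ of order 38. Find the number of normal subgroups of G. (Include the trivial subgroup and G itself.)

G has 22 subgroups. Checking conjugation-invariance by order — order 1: 1/1 normal; order 2: 0/19 normal; order 19: 1/1 normal; order 38: 1/1 normal.
Total normal subgroups: 3.

3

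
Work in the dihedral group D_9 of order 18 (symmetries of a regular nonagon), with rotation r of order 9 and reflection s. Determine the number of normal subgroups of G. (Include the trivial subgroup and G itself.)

4

G has 16 subgroups. Checking conjugation-invariance by order — order 1: 1/1 normal; order 2: 0/9 normal; order 3: 1/1 normal; order 6: 0/3 normal; order 9: 1/1 normal; order 18: 1/1 normal.
Total normal subgroups: 4.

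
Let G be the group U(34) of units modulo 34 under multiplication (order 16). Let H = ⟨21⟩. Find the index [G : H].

4

|⟨21⟩| = 4 and |G| = 16.
By Lagrange, [G : H] = |G|/|H| = 16/4 = 4.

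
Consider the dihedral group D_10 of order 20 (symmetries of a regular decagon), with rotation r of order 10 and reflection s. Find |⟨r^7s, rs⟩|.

|⟨r^7s⟩| = 2 and |⟨rs⟩| = 2, so |H| is a multiple of lcm(2, 2) = 2 and divides |G| = 20.
Closing under the operation: H = {e, r^2, r^4, r^6, r^8, rs, r^3s, r^5s, r^7s, r^9s}, so |H| = 10.

10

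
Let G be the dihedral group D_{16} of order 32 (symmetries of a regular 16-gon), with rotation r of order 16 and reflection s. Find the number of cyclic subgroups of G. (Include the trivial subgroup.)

21

Group the elements of G by the cyclic subgroup they generate; each cyclic subgroup of order d accounts for φ(d) elements.
Cyclic subgroups by order — order 1: 1; order 2: 17; order 4: 1; order 8: 1; order 16: 1.
Total: 21.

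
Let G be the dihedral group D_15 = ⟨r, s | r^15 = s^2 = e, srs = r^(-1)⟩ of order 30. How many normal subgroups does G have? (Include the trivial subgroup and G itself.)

5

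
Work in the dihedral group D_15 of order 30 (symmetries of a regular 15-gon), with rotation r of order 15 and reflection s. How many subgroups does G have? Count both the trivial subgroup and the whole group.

28

|G| = 30, so by Lagrange every subgroup order divides 30. Divisors: 1, 2, 3, 5, 6, 10, 15, 30.
Subgroups by order — order 1: 1; order 2: 15; order 3: 1; order 5: 1; order 6: 5; order 10: 3; order 15: 1; order 30: 1.
Total: 1 + 15 + 1 + 1 + 5 + 3 + 1 + 1 = 28.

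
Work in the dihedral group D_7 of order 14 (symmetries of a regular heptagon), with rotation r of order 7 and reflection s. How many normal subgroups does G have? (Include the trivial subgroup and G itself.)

3

G has 10 subgroups. Checking conjugation-invariance by order — order 1: 1/1 normal; order 2: 0/7 normal; order 7: 1/1 normal; order 14: 1/1 normal.
Total normal subgroups: 3.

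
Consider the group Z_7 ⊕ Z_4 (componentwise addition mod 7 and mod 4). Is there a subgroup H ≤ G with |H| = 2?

Yes

2 | 28. A subgroup of order 2 is {(0,0), (0,2)}.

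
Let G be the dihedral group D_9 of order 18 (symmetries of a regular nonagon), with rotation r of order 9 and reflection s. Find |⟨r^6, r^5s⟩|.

6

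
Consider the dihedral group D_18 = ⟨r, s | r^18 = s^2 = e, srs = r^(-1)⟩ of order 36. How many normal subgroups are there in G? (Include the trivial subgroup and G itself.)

9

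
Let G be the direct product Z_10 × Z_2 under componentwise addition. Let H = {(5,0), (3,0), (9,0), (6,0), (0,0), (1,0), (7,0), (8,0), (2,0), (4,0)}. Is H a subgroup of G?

Yes

|H| = 10 divides |G| = 20, consistent with Lagrange.
H contains the identity, every element's inverse is in H, and H is closed under +: it is a subgroup.
In fact H = ⟨(9,0)⟩.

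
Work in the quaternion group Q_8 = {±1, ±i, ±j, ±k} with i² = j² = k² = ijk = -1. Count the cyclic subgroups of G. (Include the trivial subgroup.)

5

Each element a generates a cyclic subgroup ⟨a⟩; distinct elements may generate the same one (a cyclic group of order d has φ(d) generators).
Cyclic subgroups by order — order 1: 1; order 2: 1; order 4: 3.
Total: 5.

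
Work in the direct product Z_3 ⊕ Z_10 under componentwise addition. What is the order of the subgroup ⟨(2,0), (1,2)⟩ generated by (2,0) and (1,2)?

15

|⟨(2,0)⟩| = 3 and |⟨(1,2)⟩| = 15, so |H| is a multiple of lcm(3, 15) = 15 and divides |G| = 30.
Closing under the operation: H = {(0,0), (0,2), (0,4), (0,6), (0,8), (1,0), (1,2), (1,4), (1,6), (1,8), (2,0), (2,2), (2,4), (2,6), (2,8)}, so |H| = 15.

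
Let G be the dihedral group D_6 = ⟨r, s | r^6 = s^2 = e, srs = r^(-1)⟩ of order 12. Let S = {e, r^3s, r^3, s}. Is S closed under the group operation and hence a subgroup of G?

|S| = 4 divides |G| = 12, consistent with Lagrange.
S contains the identity, every element's inverse is in S, and S is closed under ·: it is a subgroup.

Yes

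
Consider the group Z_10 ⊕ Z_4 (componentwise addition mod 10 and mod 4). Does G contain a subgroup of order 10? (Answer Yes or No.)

Yes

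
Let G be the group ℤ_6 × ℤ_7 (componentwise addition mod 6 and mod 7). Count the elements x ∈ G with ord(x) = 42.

An element (a,b) has order lcm(ord(a), ord(b)); count pairs with lcm equal to 42.
Enumerating gives 12 such elements.

12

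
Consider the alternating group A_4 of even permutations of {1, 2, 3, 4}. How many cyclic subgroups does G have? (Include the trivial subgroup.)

A cyclic subgroup of order d is generated by each of its φ(d) elements of order d, so the cyclic subgroups of order d number (#elements of order d)/φ(d).
Cyclic subgroups by order — order 1: 1; order 2: 3; order 3: 4.
Total: 8.

8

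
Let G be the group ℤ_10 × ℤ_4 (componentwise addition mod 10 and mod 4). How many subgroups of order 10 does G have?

3

|G| = 40 and 10 | 40, so subgroups of order 10 are possible by Lagrange.
The subgroups of order 10 are: {(0,0), (0,2), (2,0), (2,2), (4,0), (4,2), (6,0), (6,2), (8,0), (8,2)}; {(0,0), (1,0), (2,0), (3,0), (4,0), (5,0), (6,0), (7,0), (8,0), (9,0)}; {(0,0), (1,2), (2,0), (3,2), (4,0), (5,2), (6,0), (7,2), (8,0), (9,2)}.
So G has 3 subgroups of order 10.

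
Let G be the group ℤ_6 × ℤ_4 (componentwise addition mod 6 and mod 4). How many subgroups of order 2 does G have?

3

|G| = 24 and 2 | 24, so subgroups of order 2 are possible by Lagrange.
The subgroups of order 2 are: {(0,0), (0,2)}; {(0,0), (3,0)}; {(0,0), (3,2)}.
So G has 3 subgroups of order 2.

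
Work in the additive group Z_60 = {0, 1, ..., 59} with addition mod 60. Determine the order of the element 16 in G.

15

In Z_60, the order of an element a is n/gcd(a, n).
gcd(16, 60) = 4, so |⟨16⟩| = 60/4 = 15.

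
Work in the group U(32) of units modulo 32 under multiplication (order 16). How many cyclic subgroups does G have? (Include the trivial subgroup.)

Group the elements of G by the cyclic subgroup they generate; each cyclic subgroup of order d accounts for φ(d) elements.
Cyclic subgroups by order — order 1: 1; order 2: 3; order 4: 2; order 8: 2.
Total: 8.

8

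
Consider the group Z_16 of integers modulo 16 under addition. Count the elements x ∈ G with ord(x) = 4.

In a cyclic group of order 16, the number of elements of order d (for d | 16) is φ(d).
φ(4) = 2.

2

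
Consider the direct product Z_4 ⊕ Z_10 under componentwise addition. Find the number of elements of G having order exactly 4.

4

An element (a,b) has order lcm(ord(a), ord(b)); count pairs with lcm equal to 4.
Enumerating gives 4 such elements.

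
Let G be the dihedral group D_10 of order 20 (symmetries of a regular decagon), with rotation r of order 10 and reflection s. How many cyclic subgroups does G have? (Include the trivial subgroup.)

Group the elements of G by the cyclic subgroup they generate; each cyclic subgroup of order d accounts for φ(d) elements.
Cyclic subgroups by order — order 1: 1; order 2: 11; order 5: 1; order 10: 1.
Total: 14.

14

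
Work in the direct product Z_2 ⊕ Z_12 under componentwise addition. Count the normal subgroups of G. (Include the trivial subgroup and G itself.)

16

G is abelian, so every subgroup is normal.
G has 16 subgroups in total, hence 16 normal subgroups.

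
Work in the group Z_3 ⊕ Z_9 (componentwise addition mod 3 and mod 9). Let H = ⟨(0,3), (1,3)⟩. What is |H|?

|⟨(0,3)⟩| = 3 and |⟨(1,3)⟩| = 3, so |H| is a multiple of lcm(3, 3) = 3 and divides |G| = 27.
Closing under the operation: H = {(0,0), (0,3), (0,6), (1,0), (1,3), (1,6), (2,0), (2,3), (2,6)}, so |H| = 9.

9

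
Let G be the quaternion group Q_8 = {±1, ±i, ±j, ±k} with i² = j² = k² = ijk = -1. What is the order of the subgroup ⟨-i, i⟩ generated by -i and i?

4

|⟨-i⟩| = 4 and |⟨i⟩| = 4, so |H| is a multiple of lcm(4, 4) = 4 and divides |G| = 8.
Closing under the operation: H = {1, -1, i, -i}, so |H| = 4.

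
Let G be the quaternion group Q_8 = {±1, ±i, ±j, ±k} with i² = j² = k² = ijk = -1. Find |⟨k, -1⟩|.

|⟨k⟩| = 4 and |⟨-1⟩| = 2, so |H| is a multiple of lcm(4, 2) = 4 and divides |G| = 8.
Closing under the operation: H = {1, -1, k, -k}, so |H| = 4.

4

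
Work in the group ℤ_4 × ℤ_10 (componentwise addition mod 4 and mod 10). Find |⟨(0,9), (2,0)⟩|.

|⟨(0,9)⟩| = 10 and |⟨(2,0)⟩| = 2, so |H| is a multiple of lcm(10, 2) = 10 and divides |G| = 40.
Closing under the operation: H = {(0,0), (0,1), (0,2), (0,3), (0,4), (0,5), (0,6), (0,7), (0,8), (0,9), (2,0), (2,1), (2,2), (2,3), (2,4), (2,5), (2,6), (2,7), (2,8), (2,9)}, so |H| = 20.

20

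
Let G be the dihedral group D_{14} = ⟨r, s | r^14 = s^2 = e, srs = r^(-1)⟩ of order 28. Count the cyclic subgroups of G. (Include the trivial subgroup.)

A cyclic subgroup of order d is generated by each of its φ(d) elements of order d, so the cyclic subgroups of order d number (#elements of order d)/φ(d).
Cyclic subgroups by order — order 1: 1; order 2: 15; order 7: 1; order 14: 1.
Total: 18.

18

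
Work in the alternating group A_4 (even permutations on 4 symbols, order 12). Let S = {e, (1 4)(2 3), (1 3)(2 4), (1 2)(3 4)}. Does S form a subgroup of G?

|S| = 4 divides |G| = 12, consistent with Lagrange.
S contains the identity, every element's inverse is in S, and S is closed under ∘: it is a subgroup.

Yes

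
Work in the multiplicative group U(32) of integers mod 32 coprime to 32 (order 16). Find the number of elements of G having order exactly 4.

The elements of order 4 are: 7, 9, 23, 25.
That's 4.

4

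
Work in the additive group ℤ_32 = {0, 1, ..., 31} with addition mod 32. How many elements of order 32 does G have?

In a cyclic group of order 32, the number of elements of order d (for d | 32) is φ(d).
φ(32) = 16.

16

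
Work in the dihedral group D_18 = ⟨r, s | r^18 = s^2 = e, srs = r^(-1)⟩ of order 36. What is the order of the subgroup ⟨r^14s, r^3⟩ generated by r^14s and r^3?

12

|⟨r^14s⟩| = 2 and |⟨r^3⟩| = 6, so |H| is a multiple of lcm(2, 6) = 6 and divides |G| = 36.
Closing under the operation: H = {e, r^3, r^6, r^9, r^12, r^15, r^2s, r^5s, r^8s, r^11s, r^14s, r^17s}, so |H| = 12.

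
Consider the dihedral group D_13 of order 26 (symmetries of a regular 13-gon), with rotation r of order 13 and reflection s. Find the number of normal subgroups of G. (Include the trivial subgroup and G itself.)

G has 16 subgroups. Checking conjugation-invariance by order — order 1: 1/1 normal; order 2: 0/13 normal; order 13: 1/1 normal; order 26: 1/1 normal.
Total normal subgroups: 3.

3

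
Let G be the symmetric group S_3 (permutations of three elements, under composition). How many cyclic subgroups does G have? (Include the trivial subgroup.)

Group the elements of G by the cyclic subgroup they generate; each cyclic subgroup of order d accounts for φ(d) elements.
Cyclic subgroups by order — order 1: 1; order 2: 3; order 3: 1.
Total: 5.

5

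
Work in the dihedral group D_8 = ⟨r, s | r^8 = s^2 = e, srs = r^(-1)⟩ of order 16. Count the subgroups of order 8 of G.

3

|G| = 16 and 8 | 16, so subgroups of order 8 are possible by Lagrange.
The subgroups of order 8 are: {e, r, r^2, r^3, r^4, r^5, r^6, r^7}; {e, r^2, r^4, r^6, s, r^2s, r^4s, r^6s}; {e, r^2, r^4, r^6, rs, r^3s, r^5s, r^7s}.
So G has 3 subgroups of order 8.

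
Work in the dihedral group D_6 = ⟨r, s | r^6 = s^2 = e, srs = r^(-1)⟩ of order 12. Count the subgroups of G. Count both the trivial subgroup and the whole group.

|G| = 12, so by Lagrange every subgroup order divides 12. Divisors: 1, 2, 3, 4, 6, 12.
Subgroups by order — order 1: 1; order 2: 7; order 3: 1; order 4: 3; order 6: 3; order 12: 1.
Total: 1 + 7 + 1 + 3 + 3 + 1 = 16.

16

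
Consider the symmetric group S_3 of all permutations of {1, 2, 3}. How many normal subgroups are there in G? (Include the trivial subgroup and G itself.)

3

G has 6 subgroups. Checking conjugation-invariance by order — order 1: 1/1 normal; order 2: 0/3 normal; order 3: 1/1 normal; order 6: 1/1 normal.
Total normal subgroups: 3.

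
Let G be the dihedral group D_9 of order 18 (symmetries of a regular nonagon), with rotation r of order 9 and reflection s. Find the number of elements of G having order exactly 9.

6

The elements of order 9 are: r, r^2, r^4, r^5, r^7, r^8.
That's 6.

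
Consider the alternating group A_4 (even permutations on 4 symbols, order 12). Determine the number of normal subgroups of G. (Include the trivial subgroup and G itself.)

3

G has 10 subgroups. Checking conjugation-invariance by order — order 1: 1/1 normal; order 2: 0/3 normal; order 3: 0/4 normal; order 4: 1/1 normal; order 12: 1/1 normal.
Total normal subgroups: 3.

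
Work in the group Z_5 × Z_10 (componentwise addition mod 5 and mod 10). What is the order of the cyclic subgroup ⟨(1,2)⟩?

5

The order of (1,2) in Z_5 × Z_10 is lcm(ord(1) in Z_5, ord(2) in Z_10).
ord(1) = 5 and ord(2) = 5, so |⟨(1,2)⟩| = lcm(5, 5) = 5.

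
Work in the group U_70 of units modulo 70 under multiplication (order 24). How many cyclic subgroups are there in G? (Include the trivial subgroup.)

12

A cyclic subgroup of order d is generated by each of its φ(d) elements of order d, so the cyclic subgroups of order d number (#elements of order d)/φ(d).
Cyclic subgroups by order — order 1: 1; order 2: 3; order 3: 1; order 4: 2; order 6: 3; order 12: 2.
Total: 12.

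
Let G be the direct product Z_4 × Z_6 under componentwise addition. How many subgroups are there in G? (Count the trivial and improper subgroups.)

16

|G| = 24, so by Lagrange every subgroup order divides 24. Divisors: 1, 2, 3, 4, 6, 8, 12, 24.
Subgroups by order — order 1: 1; order 2: 3; order 3: 1; order 4: 3; order 6: 3; order 8: 1; order 12: 3; order 24: 1.
Total: 1 + 3 + 1 + 3 + 3 + 1 + 3 + 1 = 16.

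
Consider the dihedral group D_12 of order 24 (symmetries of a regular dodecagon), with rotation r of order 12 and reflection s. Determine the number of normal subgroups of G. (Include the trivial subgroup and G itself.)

G has 34 subgroups. Checking conjugation-invariance by order — order 1: 1/1 normal; order 2: 1/13 normal; order 3: 1/1 normal; order 4: 1/7 normal; order 6: 1/5 normal; order 8: 0/3 normal; order 12: 3/3 normal; order 24: 1/1 normal.
Total normal subgroups: 9.

9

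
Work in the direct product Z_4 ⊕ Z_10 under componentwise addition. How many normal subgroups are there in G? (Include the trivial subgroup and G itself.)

16

G is abelian, so every subgroup is normal.
G has 16 subgroups in total, hence 16 normal subgroups.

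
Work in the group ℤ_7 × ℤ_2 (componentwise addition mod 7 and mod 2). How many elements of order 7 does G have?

6

An element (a,b) has order lcm(ord(a), ord(b)); count pairs with lcm equal to 7.
Enumerating gives 6 such elements.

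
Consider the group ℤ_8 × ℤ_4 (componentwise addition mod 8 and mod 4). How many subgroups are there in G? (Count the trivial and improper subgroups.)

22

|G| = 32, so by Lagrange every subgroup order divides 32. Divisors: 1, 2, 4, 8, 16, 32.
Subgroups by order — order 1: 1; order 2: 3; order 4: 7; order 8: 7; order 16: 3; order 32: 1.
Total: 1 + 3 + 7 + 7 + 3 + 1 = 22.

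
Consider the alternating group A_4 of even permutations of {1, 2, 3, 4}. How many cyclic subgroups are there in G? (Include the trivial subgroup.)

A cyclic subgroup of order d is generated by each of its φ(d) elements of order d, so the cyclic subgroups of order d number (#elements of order d)/φ(d).
Cyclic subgroups by order — order 1: 1; order 2: 3; order 3: 4.
Total: 8.

8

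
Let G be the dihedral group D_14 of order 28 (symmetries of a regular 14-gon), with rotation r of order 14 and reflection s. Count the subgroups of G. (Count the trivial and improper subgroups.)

28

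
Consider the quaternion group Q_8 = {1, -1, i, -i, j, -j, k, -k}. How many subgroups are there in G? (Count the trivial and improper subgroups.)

|G| = 8, so by Lagrange every subgroup order divides 8. Divisors: 1, 2, 4, 8.
Subgroups by order — order 1: 1; order 2: 1; order 4: 3; order 8: 1.
Total: 1 + 1 + 3 + 1 = 6.

6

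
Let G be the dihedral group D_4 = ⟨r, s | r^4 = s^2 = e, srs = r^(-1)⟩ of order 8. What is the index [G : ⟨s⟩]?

|⟨s⟩| = 2 and |G| = 8.
By Lagrange, [G : H] = |G|/|H| = 8/2 = 4.

4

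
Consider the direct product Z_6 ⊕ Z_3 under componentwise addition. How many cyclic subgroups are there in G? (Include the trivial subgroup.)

Each element a generates a cyclic subgroup ⟨a⟩; distinct elements may generate the same one (a cyclic group of order d has φ(d) generators).
Cyclic subgroups by order — order 1: 1; order 2: 1; order 3: 4; order 6: 4.
Total: 10.

10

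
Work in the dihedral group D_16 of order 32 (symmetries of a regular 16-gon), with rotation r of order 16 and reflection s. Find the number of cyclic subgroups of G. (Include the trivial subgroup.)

21

A cyclic subgroup of order d is generated by each of its φ(d) elements of order d, so the cyclic subgroups of order d number (#elements of order d)/φ(d).
Cyclic subgroups by order — order 1: 1; order 2: 17; order 4: 1; order 8: 1; order 16: 1.
Total: 21.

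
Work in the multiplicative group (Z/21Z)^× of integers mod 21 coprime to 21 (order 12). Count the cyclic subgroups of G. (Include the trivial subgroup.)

8

A cyclic subgroup of order d is generated by each of its φ(d) elements of order d, so the cyclic subgroups of order d number (#elements of order d)/φ(d).
Cyclic subgroups by order — order 1: 1; order 2: 3; order 3: 1; order 6: 3.
Total: 8.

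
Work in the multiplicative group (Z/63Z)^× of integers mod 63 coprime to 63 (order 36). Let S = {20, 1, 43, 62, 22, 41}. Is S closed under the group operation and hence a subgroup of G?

|S| = 6 divides |G| = 36, consistent with Lagrange.
S contains the identity, every element's inverse is in S, and S is closed under ·: it is a subgroup.
In fact S = ⟨20⟩.

Yes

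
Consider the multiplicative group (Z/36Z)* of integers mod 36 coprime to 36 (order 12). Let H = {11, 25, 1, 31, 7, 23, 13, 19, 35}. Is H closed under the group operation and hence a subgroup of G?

|H| = 9 does not divide |G| = 12, so by Lagrange H is not a subgroup.

No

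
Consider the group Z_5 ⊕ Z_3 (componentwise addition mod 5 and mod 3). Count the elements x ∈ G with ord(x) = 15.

An element (a,b) has order lcm(ord(a), ord(b)); count pairs with lcm equal to 15.
Enumerating gives 8 such elements.

8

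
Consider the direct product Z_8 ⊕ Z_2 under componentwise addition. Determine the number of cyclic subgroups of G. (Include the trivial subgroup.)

A cyclic subgroup of order d is generated by each of its φ(d) elements of order d, so the cyclic subgroups of order d number (#elements of order d)/φ(d).
Cyclic subgroups by order — order 1: 1; order 2: 3; order 4: 2; order 8: 2.
Total: 8.

8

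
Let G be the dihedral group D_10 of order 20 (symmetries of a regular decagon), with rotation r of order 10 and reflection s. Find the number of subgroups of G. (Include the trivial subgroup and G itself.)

|G| = 20, so by Lagrange every subgroup order divides 20. Divisors: 1, 2, 4, 5, 10, 20.
Subgroups by order — order 1: 1; order 2: 11; order 4: 5; order 5: 1; order 10: 3; order 20: 1.
Total: 1 + 11 + 5 + 1 + 3 + 1 = 22.

22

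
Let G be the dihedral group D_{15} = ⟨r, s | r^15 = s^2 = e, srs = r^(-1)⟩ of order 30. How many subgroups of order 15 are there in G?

|G| = 30 and 15 | 30, so subgroups of order 15 are possible by Lagrange.
The subgroups of order 15 are: {e, r, r^2, r^3, r^4, r^5, r^6, r^7, r^8, r^9, r^10, r^11, r^12, r^13, r^14}.
So G has 1 subgroup of order 15.

1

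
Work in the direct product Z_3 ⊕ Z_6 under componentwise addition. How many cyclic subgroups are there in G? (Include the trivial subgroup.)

10

A cyclic subgroup of order d is generated by each of its φ(d) elements of order d, so the cyclic subgroups of order d number (#elements of order d)/φ(d).
Cyclic subgroups by order — order 1: 1; order 2: 1; order 3: 4; order 6: 4.
Total: 10.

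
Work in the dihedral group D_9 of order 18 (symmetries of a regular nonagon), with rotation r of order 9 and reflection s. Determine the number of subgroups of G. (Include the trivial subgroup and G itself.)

|G| = 18, so by Lagrange every subgroup order divides 18. Divisors: 1, 2, 3, 6, 9, 18.
Subgroups by order — order 1: 1; order 2: 9; order 3: 1; order 6: 3; order 9: 1; order 18: 1.
Total: 1 + 9 + 1 + 3 + 1 + 1 = 16.

16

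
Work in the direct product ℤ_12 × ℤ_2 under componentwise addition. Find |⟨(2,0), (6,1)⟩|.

|⟨(2,0)⟩| = 6 and |⟨(6,1)⟩| = 2, so |H| is a multiple of lcm(6, 2) = 6 and divides |G| = 24.
Closing under the operation: H = {(0,0), (0,1), (2,0), (2,1), (4,0), (4,1), (6,0), (6,1), (8,0), (8,1), (10,0), (10,1)}, so |H| = 12.

12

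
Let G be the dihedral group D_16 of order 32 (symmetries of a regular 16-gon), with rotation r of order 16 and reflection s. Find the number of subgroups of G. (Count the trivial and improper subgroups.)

36

|G| = 32, so by Lagrange every subgroup order divides 32. Divisors: 1, 2, 4, 8, 16, 32.
Subgroups by order — order 1: 1; order 2: 17; order 4: 9; order 8: 5; order 16: 3; order 32: 1.
Total: 1 + 17 + 9 + 5 + 3 + 1 = 36.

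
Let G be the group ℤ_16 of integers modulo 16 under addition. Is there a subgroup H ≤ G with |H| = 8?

8 | 16. A subgroup of order 8 is {0, 2, 4, 6, 8, 10, 12, 14}.

Yes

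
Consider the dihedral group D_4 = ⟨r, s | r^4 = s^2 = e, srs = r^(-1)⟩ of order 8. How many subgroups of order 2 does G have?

|G| = 8 and 2 | 8, so subgroups of order 2 are possible by Lagrange.
The subgroups of order 2 are: {e, r^2}; {e, r^2s}; {e, r^3s}; {e, rs}; … (5 in all).
So G has 5 subgroups of order 2.

5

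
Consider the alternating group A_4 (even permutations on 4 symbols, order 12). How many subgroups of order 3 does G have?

4

|G| = 12 and 3 | 12, so subgroups of order 3 are possible by Lagrange.
The subgroups of order 3 are: {e, (1 2 3), (1 3 2)}; {e, (1 2 4), (1 4 2)}; {e, (1 3 4), (1 4 3)}; {e, (2 3 4), (2 4 3)}.
So G has 4 subgroups of order 3.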